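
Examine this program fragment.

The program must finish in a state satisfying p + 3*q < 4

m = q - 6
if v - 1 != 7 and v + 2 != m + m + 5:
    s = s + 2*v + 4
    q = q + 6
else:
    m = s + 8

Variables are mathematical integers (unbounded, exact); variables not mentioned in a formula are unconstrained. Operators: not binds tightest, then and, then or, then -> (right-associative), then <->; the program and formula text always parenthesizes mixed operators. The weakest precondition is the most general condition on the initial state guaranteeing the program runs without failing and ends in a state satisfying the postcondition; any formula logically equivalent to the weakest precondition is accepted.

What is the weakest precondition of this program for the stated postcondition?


Working backward. After the program, p + 3*q < 4 must hold.
Then branch requires p + 3*q < -14; else branch requires p + 3*q < 4.
Before the if: ((v != 8 and v != 2*m + 3) -> p + 3*q < -14) and ((not (v != 8 and v != 2*m + 3)) -> p + 3*q < 4)
Before m := q - 6: ((v != 8 and v != 2*q - 9) -> p + 3*q < -14) and ((not (v != 8 and v != 2*q - 9)) -> p + 3*q < 4)
Answer: WP = ((v != 8 and v != 2*q - 9) -> p + 3*q < -14) and ((not (v != 8 and v != 2*q - 9)) -> p + 3*q < 4)


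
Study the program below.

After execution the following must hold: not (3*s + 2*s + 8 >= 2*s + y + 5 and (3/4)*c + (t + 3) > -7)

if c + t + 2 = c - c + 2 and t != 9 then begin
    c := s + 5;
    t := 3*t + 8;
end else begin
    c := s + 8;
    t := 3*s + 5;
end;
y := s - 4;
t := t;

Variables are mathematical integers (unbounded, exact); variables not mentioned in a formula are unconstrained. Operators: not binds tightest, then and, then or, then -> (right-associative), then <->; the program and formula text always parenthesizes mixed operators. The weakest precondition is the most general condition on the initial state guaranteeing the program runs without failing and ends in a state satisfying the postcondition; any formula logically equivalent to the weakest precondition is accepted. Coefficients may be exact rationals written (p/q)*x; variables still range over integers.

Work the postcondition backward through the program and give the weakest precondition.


Working backward. After the program, the postcondition not (3*s + 2*s + 8 >= 2*s + y + 5 and (3/4)*c + (t + 3) > -7) must hold; in canonical form it is not (3*s >= y - 3 and (3/4)*c + t > -10).
Before t := t: not (3*s >= y - 3 and (3/4)*c + t > -10)
Before y := s - 4: not (2*s >= -7 and (3/4)*c + t > -10)
Then branch requires not (2*s >= -7 and (3/4)*s + 3*t > -87/4); else branch requires not (2*s >= -7 and (15/4)*s > -21).
Before the if: ((c + t = 0 and t != 9) -> (not (2*s >= -7 and (3/4)*s + 3*t > -87/4))) and ((not (c + t = 0 and t != 9)) -> (not (2*s >= -7 and (15/4)*s > -21)))
Answer: WP = ((c + t = 0 and t != 9) -> (not (2*s >= -7 and (3/4)*s + 3*t > -87/4))) and ((not (c + t = 0 and t != 9)) -> (not (2*s >= -7 and (15/4)*s > -21)))


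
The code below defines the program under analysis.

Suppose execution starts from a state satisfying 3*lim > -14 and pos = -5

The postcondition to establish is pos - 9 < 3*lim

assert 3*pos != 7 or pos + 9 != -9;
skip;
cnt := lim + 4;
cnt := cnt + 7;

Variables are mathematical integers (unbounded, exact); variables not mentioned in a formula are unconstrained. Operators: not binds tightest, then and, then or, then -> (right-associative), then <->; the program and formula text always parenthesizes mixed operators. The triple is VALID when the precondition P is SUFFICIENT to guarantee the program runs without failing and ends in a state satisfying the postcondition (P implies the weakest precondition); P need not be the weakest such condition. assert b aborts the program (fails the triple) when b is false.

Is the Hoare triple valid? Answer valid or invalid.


Working backward. After the program, the postcondition pos - 9 < 3*lim must hold; in canonical form it is pos < 3*lim + 9.
Before cnt := cnt + 7: pos < 3*lim + 9
Before cnt := lim + 4: pos < 3*lim + 9
Before skip: pos < 3*lim + 9
Before assert 3*pos != 7 or pos + 9 != -9: (3*pos != 7 or pos != -18) and pos < 3*lim + 9
The weakest precondition is (3*pos != 7 or pos != -18) and pos < 3*lim + 9.
Check whether 3*lim > -14 and pos = -5 implies it.
Every state satisfying the precondition satisfies the weakest precondition: the implication holds.
Answer: valid


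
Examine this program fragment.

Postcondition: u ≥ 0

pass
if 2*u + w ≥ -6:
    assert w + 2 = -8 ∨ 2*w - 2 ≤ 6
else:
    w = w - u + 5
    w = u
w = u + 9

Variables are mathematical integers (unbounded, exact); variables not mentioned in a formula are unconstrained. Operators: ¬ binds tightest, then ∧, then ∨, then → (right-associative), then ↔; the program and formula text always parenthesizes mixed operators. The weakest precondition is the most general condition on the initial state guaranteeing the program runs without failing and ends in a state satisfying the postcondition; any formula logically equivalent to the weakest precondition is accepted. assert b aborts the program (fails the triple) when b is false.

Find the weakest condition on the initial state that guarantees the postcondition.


Working backward. After the program, u ≥ 0 must hold.
Before w := u + 9: u ≥ 0
Then branch requires (w = -10 ∨ 2*w ≤ 8) ∧ u ≥ 0; else branch requires u ≥ 0.
Before the if: (2*u + w ≥ -6 → ((w = -10 ∨ 2*w ≤ 8) ∧ u ≥ 0)) ∧ ((¬(2*u + w ≥ -6)) → u ≥ 0)
Before skip: (2*u + w ≥ -6 → ((w = -10 ∨ 2*w ≤ 8) ∧ u ≥ 0)) ∧ ((¬(2*u + w ≥ -6)) → u ≥ 0)
Answer: WP = (2*u + w ≥ -6 → ((w = -10 ∨ 2*w ≤ 8) ∧ u ≥ 0)) ∧ ((¬(2*u + w ≥ -6)) → u ≥ 0)


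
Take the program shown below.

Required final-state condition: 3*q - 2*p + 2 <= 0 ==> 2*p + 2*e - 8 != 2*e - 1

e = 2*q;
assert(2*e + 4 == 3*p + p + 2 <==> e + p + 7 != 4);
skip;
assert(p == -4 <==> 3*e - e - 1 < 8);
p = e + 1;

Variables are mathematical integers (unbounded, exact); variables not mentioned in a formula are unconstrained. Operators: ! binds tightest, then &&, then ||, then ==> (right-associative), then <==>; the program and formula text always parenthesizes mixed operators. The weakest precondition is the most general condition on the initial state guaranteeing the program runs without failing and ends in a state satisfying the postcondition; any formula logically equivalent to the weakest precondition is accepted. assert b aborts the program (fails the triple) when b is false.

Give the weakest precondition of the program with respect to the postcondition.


Working backward. After the program, the postcondition 3*q - 2*p + 2 <= 0 ==> 2*p + 2*e - 8 != 2*e - 1 must hold; in canonical form it is 3*q <= 2*p - 2 ==> 2*p != 7.
Before p := e + 1: 3*q <= 2*e ==> 2*e != 5
Before assert p == -4 <==> 3*e - e - 1 < 8: (p == -4 <==> 2*e < 9) && (3*q <= 2*e ==> 2*e != 5)
Before skip: (p == -4 <==> 2*e < 9) && (3*q <= 2*e ==> 2*e != 5)
Before assert 2*e + 4 == 3*p + p + 2 <==> e + p + 7 != 4: (2*e == 4*p - 2 <==> e + p != -3) && (p == -4 <==> 2*e < 9) && (3*q <= 2*e ==> 2*e != 5)
Before e := 2*q: (4*q == 4*p - 2 <==> p + 2*q != -3) && (p == -4 <==> 4*q < 9) && (q >= 0 ==> 4*q != 5)
Answer: WP = (4*q == 4*p - 2 <==> p + 2*q != -3) && (p == -4 <==> 4*q < 9) && (q >= 0 ==> 4*q != 5)


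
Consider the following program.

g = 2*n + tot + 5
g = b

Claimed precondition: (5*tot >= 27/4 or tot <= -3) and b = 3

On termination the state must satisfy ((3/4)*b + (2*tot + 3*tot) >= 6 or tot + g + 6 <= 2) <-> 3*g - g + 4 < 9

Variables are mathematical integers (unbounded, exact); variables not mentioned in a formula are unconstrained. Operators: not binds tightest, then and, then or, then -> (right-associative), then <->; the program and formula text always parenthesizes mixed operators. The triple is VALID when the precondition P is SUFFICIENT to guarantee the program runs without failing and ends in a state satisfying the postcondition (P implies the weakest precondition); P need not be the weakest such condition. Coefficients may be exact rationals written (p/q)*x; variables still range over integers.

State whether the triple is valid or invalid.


Working backward. After the program, the postcondition ((3/4)*b + (2*tot + 3*tot) >= 6 or tot + g + 6 <= 2) <-> 3*g - g + 4 < 9 must hold; in canonical form it is ((3/4)*b + 5*tot >= 6 or g + tot <= -4) <-> 2*g < 5.
Before g := b: ((3/4)*b + 5*tot >= 6 or b + tot <= -4) <-> 2*b < 5
Before g := 2*n + tot + 5: ((3/4)*b + 5*tot >= 6 or b + tot <= -4) <-> 2*b < 5
The weakest precondition is ((3/4)*b + 5*tot >= 6 or b + tot <= -4) <-> 2*b < 5.
Check whether (5*tot >= 27/4 or tot <= -3) and b = 3 implies it.
Countermodel: at the initial state b = 3, tot = -7, the precondition holds but the weakest precondition fails.
Answer: invalid


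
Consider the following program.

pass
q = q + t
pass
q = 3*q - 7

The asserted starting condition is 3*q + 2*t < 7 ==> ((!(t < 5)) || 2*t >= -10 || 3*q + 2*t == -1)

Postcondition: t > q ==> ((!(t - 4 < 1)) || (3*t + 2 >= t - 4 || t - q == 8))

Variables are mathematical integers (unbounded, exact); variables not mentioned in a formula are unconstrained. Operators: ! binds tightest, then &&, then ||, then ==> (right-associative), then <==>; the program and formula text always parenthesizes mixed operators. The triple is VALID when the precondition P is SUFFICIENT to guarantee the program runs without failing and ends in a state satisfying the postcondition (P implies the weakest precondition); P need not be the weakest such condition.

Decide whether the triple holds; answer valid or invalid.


Working backward. After the program, the postcondition t > q ==> ((!(t - 4 < 1)) || (3*t + 2 >= t - 4 || t - q == 8)) must hold; in canonical form it is t > q ==> ((!(t < 5)) || 2*t >= -6 || t == q + 8).
Before q := 3*q - 7: t > 3*q - 7 ==> ((!(t < 5)) || 2*t >= -6 || t == 3*q + 1)
Before skip: t > 3*q - 7 ==> ((!(t < 5)) || 2*t >= -6 || t == 3*q + 1)
Before q := q + t: 3*q + 2*t < 7 ==> ((!(t < 5)) || 2*t >= -6 || 3*q + 2*t == -1)
Before skip: 3*q + 2*t < 7 ==> ((!(t < 5)) || 2*t >= -6 || 3*q + 2*t == -1)
The weakest precondition is 3*q + 2*t < 7 ==> ((!(t < 5)) || 2*t >= -6 || 3*q + 2*t == -1).
Check whether 3*q + 2*t < 7 ==> ((!(t < 5)) || 2*t >= -10 || 3*q + 2*t == -1) implies it.
Countermodel: at the initial state q = 0, t = -4, the precondition holds but the weakest precondition fails.
Answer: invalid


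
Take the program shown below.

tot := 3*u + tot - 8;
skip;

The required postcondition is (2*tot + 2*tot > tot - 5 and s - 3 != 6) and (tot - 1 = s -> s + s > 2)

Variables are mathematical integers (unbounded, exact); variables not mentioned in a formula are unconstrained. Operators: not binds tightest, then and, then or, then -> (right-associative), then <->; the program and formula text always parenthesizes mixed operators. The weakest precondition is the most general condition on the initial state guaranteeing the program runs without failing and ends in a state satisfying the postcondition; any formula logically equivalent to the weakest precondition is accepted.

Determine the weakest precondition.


Working backward. After the program, the postcondition (2*tot + 2*tot > tot - 5 and s - 3 != 6) and (tot - 1 = s -> s + s > 2) must hold; in canonical form it is 3*tot > -5 and s != 9 and (tot = s + 1 -> 2*s > 2).
Before skip: 3*tot > -5 and s != 9 and (tot = s + 1 -> 2*s > 2)
Before tot := 3*u + tot - 8: 3*tot + 9*u > 19 and s != 9 and (tot + 3*u = s + 9 -> 2*s > 2)
Answer: WP = 3*tot + 9*u > 19 and s != 9 and (tot + 3*u = s + 9 -> 2*s > 2)


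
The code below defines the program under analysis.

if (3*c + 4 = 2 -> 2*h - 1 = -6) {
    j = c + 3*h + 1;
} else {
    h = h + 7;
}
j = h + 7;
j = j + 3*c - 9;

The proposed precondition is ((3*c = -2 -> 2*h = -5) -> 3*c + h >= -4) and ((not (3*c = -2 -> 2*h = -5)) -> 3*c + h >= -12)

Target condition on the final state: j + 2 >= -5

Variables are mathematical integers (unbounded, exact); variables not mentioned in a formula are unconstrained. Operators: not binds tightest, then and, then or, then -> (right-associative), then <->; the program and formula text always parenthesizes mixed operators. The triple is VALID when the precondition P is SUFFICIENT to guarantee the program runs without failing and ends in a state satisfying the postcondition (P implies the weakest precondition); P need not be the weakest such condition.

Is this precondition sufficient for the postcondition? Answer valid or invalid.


Working backward. After the program, the postcondition j + 2 >= -5 must hold; in canonical form it is j >= -7.
Before j := j + 3*c - 9: 3*c + j >= 2
Before j := h + 7: 3*c + h >= -5
Then branch requires 3*c + h >= -5; else branch requires 3*c + h >= -12.
Before the if: ((3*c = -2 -> 2*h = -5) -> 3*c + h >= -5) and ((not (3*c = -2 -> 2*h = -5)) -> 3*c + h >= -12)
The weakest precondition is ((3*c = -2 -> 2*h = -5) -> 3*c + h >= -5) and ((not (3*c = -2 -> 2*h = -5)) -> 3*c + h >= -12).
Check whether ((3*c = -2 -> 2*h = -5) -> 3*c + h >= -4) and ((not (3*c = -2 -> 2*h = -5)) -> 3*c + h >= -12) implies it.
Every state satisfying the precondition satisfies the weakest precondition: the implication holds.
Answer: valid


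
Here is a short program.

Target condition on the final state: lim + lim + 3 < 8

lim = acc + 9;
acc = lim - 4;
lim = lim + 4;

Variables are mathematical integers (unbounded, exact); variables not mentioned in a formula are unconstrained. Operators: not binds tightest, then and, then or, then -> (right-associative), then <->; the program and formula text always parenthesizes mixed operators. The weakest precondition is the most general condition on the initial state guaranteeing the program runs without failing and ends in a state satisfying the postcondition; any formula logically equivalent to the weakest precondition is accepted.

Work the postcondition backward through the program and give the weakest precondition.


Working backward. After the program, the postcondition lim + lim + 3 < 8 must hold; in canonical form it is 2*lim < 5.
Before lim := lim + 4: 2*lim < -3
Before acc := lim - 4: 2*lim < -3
Before lim := acc + 9: 2*acc < -21
Answer: WP = 2*acc < -21


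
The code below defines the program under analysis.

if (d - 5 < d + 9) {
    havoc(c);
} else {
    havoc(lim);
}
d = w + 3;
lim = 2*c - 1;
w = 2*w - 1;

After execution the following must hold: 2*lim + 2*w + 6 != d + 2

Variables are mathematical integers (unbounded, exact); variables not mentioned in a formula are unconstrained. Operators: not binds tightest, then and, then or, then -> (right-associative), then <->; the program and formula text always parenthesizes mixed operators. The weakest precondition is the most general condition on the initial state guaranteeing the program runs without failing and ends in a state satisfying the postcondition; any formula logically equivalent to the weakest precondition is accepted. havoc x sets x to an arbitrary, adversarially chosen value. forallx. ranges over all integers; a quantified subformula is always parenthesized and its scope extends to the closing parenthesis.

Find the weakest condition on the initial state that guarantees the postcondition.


Working backward. After the program, the postcondition 2*lim + 2*w + 6 != d + 2 must hold; in canonical form it is 2*lim + 2*w != d - 4.
Before w := 2*w - 1: 2*lim + 4*w != d - 2
Before lim := 2*c - 1: 4*c + 4*w != d
Before d := w + 3: 4*c + 3*w != 3
Then branch requires forall c_1. 4*c_1 + 3*w != 3; else branch requires 4*c + 3*w != 3.
Before the if: forall c_1. 4*c_1 + 3*w != 3
Answer: WP = forall c_1. 4*c_1 + 3*w != 3


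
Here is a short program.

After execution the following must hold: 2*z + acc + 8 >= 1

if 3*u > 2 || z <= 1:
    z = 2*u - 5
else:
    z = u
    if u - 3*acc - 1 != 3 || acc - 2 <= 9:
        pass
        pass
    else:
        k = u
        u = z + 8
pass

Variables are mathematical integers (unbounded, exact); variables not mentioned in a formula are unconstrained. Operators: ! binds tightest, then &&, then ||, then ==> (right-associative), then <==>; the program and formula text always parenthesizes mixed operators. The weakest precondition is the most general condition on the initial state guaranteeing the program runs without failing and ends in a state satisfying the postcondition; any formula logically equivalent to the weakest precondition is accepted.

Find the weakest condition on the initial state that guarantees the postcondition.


Working backward. After the program, the postcondition 2*z + acc + 8 >= 1 must hold; in canonical form it is acc + 2*z >= -7.
Before skip: acc + 2*z >= -7
Then branch requires acc + 4*u >= 3; else branch requires ((u != 3*acc + 4 || acc <= 11) ==> acc + 2*u >= -7) && ((!(u != 3*acc + 4 || acc <= 11)) ==> acc + 2*u >= -7).
Before the if: ((3*u > 2 || z <= 1) ==> acc + 4*u >= 3) && ((!(3*u > 2 || z <= 1)) ==> (((u != 3*acc + 4 || acc <= 11) ==> acc + 2*u >= -7) && ((!(u != 3*acc + 4 || acc <= 11)) ==> acc + 2*u >= -7)))
Answer: WP = ((3*u > 2 || z <= 1) ==> acc + 4*u >= 3) && ((!(3*u > 2 || z <= 1)) ==> (((u != 3*acc + 4 || acc <= 11) ==> acc + 2*u >= -7) && ((!(u != 3*acc + 4 || acc <= 11)) ==> acc + 2*u >= -7)))


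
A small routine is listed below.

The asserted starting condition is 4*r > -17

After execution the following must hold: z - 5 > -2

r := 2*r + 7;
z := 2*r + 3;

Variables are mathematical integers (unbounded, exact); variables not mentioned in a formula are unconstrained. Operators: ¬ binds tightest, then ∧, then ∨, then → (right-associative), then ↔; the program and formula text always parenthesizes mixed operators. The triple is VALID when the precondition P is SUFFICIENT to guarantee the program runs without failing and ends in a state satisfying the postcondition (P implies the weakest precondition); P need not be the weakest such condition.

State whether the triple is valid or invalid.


Working backward. After the program, the postcondition z - 5 > -2 must hold; in canonical form it is z > 3.
Before z := 2*r + 3: 2*r > 0
Before r := 2*r + 7: 4*r > -14
The weakest precondition is 4*r > -14.
Check whether 4*r > -17 implies it.
Countermodel: at the initial state r = -4, the precondition holds but the weakest precondition fails.
Answer: invalid


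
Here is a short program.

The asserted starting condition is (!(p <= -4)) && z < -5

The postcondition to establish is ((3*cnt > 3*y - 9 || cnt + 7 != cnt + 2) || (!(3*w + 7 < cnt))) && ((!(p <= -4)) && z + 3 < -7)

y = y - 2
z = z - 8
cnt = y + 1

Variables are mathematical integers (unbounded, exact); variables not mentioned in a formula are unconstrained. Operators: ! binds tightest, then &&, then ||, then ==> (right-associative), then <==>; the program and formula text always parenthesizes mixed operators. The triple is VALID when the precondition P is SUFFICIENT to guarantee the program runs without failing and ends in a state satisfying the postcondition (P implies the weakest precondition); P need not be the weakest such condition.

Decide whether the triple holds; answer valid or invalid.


Working backward. After the program, the postcondition ((3*cnt > 3*y - 9 || cnt + 7 != cnt + 2) || (!(3*w + 7 < cnt))) && ((!(p <= -4)) && z + 3 < -7) must hold; in canonical form it is (!(p <= -4)) && z < -10.
Before cnt := y + 1: (!(p <= -4)) && z < -10
Before z := z - 8: (!(p <= -4)) && z < -2
Before y := y - 2: (!(p <= -4)) && z < -2
The weakest precondition is (!(p <= -4)) && z < -2.
Check whether (!(p <= -4)) && z < -5 implies it.
Every state satisfying the precondition satisfies the weakest precondition: the implication holds.
Answer: valid


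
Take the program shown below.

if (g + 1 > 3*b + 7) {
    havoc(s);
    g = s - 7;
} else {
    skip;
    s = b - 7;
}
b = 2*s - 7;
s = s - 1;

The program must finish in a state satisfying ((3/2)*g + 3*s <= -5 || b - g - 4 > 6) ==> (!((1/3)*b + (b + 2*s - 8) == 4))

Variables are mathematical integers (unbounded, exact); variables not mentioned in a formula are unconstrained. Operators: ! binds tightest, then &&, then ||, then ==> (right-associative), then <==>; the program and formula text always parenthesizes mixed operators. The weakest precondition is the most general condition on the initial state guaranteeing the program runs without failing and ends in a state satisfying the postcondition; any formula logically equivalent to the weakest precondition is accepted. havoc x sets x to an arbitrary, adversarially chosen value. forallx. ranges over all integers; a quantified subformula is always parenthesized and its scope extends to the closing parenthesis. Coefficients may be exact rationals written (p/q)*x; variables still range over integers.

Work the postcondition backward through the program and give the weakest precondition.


Working backward. After the program, the postcondition ((3/2)*g + 3*s <= -5 || b - g - 4 > 6) ==> (!((1/3)*b + (b + 2*s - 8) == 4)) must hold; in canonical form it is ((3/2)*g + 3*s <= -5 || b > g + 10) ==> (!((4/3)*b + 2*s == 12)).
Before s := s - 1: ((3/2)*g + 3*s <= -2 || b > g + 10) ==> (!((4/3)*b + 2*s == 14))
Before b := 2*s - 7: ((3/2)*g + 3*s <= -2 || 2*s > g + 17) ==> (!((14/3)*s == 70/3))
Then branch requires forall s_1. (((9/2)*s_1 <= 17/2 || s_1 > 10) ==> (!((14/3)*s_1 == 70/3))); else branch requires (3*b + (3/2)*g <= 19 || 2*b > g + 31) ==> (!((14/3)*b == 56)).
Before the if: (g > 3*b + 6 ==> (forall s_1. (((9/2)*s_1 <= 17/2 || s_1 > 10) ==> (!((14/3)*s_1 == 70/3))))) && ((!(g > 3*b + 6)) ==> ((3*b + (3/2)*g <= 19 || 2*b > g + 31) ==> (!((14/3)*b == 56))))
Answer: WP = (g > 3*b + 6 ==> (forall s_1. (((9/2)*s_1 <= 17/2 || s_1 > 10) ==> (!((14/3)*s_1 == 70/3))))) && ((!(g > 3*b + 6)) ==> ((3*b + (3/2)*g <= 19 || 2*b > g + 31) ==> (!((14/3)*b == 56))))


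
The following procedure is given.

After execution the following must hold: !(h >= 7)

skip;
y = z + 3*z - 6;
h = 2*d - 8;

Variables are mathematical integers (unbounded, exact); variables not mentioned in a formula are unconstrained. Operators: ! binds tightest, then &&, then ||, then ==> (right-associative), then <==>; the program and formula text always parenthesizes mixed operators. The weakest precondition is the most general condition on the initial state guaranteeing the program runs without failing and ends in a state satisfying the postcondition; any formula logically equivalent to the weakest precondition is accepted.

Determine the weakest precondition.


Working backward. After the program, !(h >= 7) must hold.
Before h := 2*d - 8: !(2*d >= 15)
Before y := z + 3*z - 6: !(2*d >= 15)
Before skip: !(2*d >= 15)
Answer: WP = !(2*d >= 15)


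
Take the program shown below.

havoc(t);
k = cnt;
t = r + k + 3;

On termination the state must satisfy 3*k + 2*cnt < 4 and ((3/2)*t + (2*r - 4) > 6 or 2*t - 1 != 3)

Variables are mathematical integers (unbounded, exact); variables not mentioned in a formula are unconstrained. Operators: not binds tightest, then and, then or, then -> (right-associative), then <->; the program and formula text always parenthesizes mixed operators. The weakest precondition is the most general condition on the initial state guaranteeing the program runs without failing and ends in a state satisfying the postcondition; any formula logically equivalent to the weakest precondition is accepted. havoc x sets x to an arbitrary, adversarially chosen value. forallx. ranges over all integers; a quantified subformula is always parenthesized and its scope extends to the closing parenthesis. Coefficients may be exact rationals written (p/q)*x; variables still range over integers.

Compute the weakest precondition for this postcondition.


Working backward. After the program, the postcondition 3*k + 2*cnt < 4 and ((3/2)*t + (2*r - 4) > 6 or 2*t - 1 != 3) must hold; in canonical form it is 2*cnt + 3*k < 4 and (2*r + (3/2)*t > 10 or 2*t != 4).
Before t := r + k + 3: 2*cnt + 3*k < 4 and ((3/2)*k + (7/2)*r > 11/2 or 2*k + 2*r != -2)
Before k := cnt: 5*cnt < 4 and ((3/2)*cnt + (7/2)*r > 11/2 or 2*cnt + 2*r != -2)
Before havoc t: 5*cnt < 4 and ((3/2)*cnt + (7/2)*r > 11/2 or 2*cnt + 2*r != -2)
Answer: WP = 5*cnt < 4 and ((3/2)*cnt + (7/2)*r > 11/2 or 2*cnt + 2*r != -2)


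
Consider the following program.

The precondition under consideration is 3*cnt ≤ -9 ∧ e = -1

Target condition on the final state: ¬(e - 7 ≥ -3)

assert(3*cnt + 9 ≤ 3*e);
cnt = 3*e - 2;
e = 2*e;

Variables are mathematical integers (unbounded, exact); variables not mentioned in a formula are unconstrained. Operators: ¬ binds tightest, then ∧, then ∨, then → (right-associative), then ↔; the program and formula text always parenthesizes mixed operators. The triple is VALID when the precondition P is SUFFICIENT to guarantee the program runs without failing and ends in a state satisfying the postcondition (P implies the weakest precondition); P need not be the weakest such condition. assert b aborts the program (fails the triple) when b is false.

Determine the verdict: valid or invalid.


Working backward. After the program, the postcondition ¬(e - 7 ≥ -3) must hold; in canonical form it is ¬(e ≥ 4).
Before e := 2*e: ¬(2*e ≥ 4)
Before cnt := 3*e - 2: ¬(2*e ≥ 4)
Before assert 3*cnt + 9 ≤ 3*e: 3*cnt ≤ 3*e - 9 ∧ (¬(2*e ≥ 4))
The weakest precondition is 3*cnt ≤ 3*e - 9 ∧ (¬(2*e ≥ 4)).
Check whether 3*cnt ≤ -9 ∧ e = -1 implies it.
Countermodel: at the initial state cnt = -3, e = -1, the precondition holds but the weakest precondition fails.
Answer: invalid


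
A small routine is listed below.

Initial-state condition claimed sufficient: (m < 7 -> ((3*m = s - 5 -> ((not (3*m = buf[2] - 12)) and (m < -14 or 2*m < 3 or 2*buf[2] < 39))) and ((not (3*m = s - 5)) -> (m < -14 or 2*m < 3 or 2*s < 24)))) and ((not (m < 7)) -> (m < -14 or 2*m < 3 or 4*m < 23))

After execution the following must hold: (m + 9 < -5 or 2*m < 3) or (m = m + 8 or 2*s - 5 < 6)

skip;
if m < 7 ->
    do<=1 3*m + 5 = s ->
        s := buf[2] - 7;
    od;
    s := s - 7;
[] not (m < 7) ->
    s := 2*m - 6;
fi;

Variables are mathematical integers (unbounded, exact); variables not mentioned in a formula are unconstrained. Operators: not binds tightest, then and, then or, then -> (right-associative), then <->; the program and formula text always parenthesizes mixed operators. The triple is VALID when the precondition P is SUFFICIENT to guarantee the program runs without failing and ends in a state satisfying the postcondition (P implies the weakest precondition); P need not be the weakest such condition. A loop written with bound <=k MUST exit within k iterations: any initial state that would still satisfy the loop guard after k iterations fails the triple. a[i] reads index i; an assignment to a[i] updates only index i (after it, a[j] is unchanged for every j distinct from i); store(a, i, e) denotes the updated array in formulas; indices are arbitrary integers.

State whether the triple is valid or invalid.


Working backward. After the program, the postcondition (m + 9 < -5 or 2*m < 3) or (m = m + 8 or 2*s - 5 < 6) must hold; in canonical form it is m < -14 or 2*m < 3 or 2*s < 11.
Then branch requires (3*m = s - 5 -> ((not (3*m = buf[2] - 12)) and (m < -14 or 2*m < 3 or 2*buf[2] < 39))) and ((not (3*m = s - 5)) -> (m < -14 or 2*m < 3 or 2*s < 25)); else branch requires m < -14 or 2*m < 3 or 4*m < 23.
Before the if: (m < 7 -> ((3*m = s - 5 -> ((not (3*m = buf[2] - 12)) and (m < -14 or 2*m < 3 or 2*buf[2] < 39))) and ((not (3*m = s - 5)) -> (m < -14 or 2*m < 3 or 2*s < 25)))) and ((not (m < 7)) -> (m < -14 or 2*m < 3 or 4*m < 23))
Before skip: (m < 7 -> ((3*m = s - 5 -> ((not (3*m = buf[2] - 12)) and (m < -14 or 2*m < 3 or 2*buf[2] < 39))) and ((not (3*m = s - 5)) -> (m < -14 or 2*m < 3 or 2*s < 25)))) and ((not (m < 7)) -> (m < -14 or 2*m < 3 or 4*m < 23))
The weakest precondition is (m < 7 -> ((3*m = s - 5 -> ((not (3*m = buf[2] - 12)) and (m < -14 or 2*m < 3 or 2*buf[2] < 39))) and ((not (3*m = s - 5)) -> (m < -14 or 2*m < 3 or 2*s < 25)))) and ((not (m < 7)) -> (m < -14 or 2*m < 3 or 4*m < 23)).
Check whether (m < 7 -> ((3*m = s - 5 -> ((not (3*m = buf[2] - 12)) and (m < -14 or 2*m < 3 or 2*buf[2] < 39))) and ((not (3*m = s - 5)) -> (m < -14 or 2*m < 3 or 2*s < 24)))) and ((not (m < 7)) -> (m < -14 or 2*m < 3 or 4*m < 23)) implies it.
Every state satisfying the precondition satisfies the weakest precondition: the implication holds.
Answer: valid


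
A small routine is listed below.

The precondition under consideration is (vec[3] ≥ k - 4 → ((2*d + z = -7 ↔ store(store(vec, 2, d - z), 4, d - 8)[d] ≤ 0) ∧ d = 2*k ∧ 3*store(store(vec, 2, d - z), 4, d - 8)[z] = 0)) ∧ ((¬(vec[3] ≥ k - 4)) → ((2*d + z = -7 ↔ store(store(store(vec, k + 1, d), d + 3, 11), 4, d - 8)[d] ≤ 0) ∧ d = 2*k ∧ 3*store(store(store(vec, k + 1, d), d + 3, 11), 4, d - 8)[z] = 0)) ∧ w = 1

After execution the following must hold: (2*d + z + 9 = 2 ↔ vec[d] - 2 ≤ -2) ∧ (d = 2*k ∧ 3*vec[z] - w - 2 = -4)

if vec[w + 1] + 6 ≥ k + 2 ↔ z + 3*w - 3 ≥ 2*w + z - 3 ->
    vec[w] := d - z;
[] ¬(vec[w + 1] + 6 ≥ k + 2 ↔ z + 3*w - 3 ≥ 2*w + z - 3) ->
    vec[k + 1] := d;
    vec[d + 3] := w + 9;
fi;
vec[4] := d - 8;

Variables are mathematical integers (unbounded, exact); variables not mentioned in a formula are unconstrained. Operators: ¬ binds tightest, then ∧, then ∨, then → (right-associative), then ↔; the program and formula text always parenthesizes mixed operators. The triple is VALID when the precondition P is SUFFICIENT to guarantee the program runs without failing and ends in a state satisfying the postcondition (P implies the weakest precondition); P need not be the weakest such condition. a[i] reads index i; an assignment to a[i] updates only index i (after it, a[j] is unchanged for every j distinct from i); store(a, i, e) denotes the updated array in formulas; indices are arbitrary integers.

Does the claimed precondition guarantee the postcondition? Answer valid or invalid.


Working backward. After the program, the postcondition (2*d + z + 9 = 2 ↔ vec[d] - 2 ≤ -2) ∧ (d = 2*k ∧ 3*vec[z] - w - 2 = -4) must hold; in canonical form it is (2*d + z = -7 ↔ vec[d] ≤ 0) ∧ d = 2*k ∧ 3*vec[z] = w - 2.
Before vec[4] := d - 8: (2*d + z = -7 ↔ store(vec, 4, d - 8)[d] ≤ 0) ∧ d = 2*k ∧ 3*store(vec, 4, d - 8)[z] = w - 2
Then branch requires (2*d + z = -7 ↔ store(store(vec, w, d - z), 4, d - 8)[d] ≤ 0) ∧ d = 2*k ∧ 3*store(store(vec, w, d - z), 4, d - 8)[z] = w - 2; else branch requires (2*d + z = -7 ↔ store(store(store(vec, k + 1, d), d + 3, w + 9), 4, d - 8)[d] ≤ 0) ∧ d = 2*k ∧ 3*store(store(store(vec, k + 1, d), d + 3, w + 9), 4, d - 8)[z] = w - 2.
Before the if: ((vec[w + 1] ≥ k - 4 ↔ w ≥ 0) → ((2*d + z = -7 ↔ store(store(vec, w, d - z), 4, d - 8)[d] ≤ 0) ∧ d = 2*k ∧ 3*store(store(vec, w, d - z), 4, d - 8)[z] = w - 2)) ∧ ((¬(vec[w + 1] ≥ k - 4 ↔ w ≥ 0)) → ((2*d + z = -7 ↔ store(store(store(vec, k + 1, d), d + 3, w + 9), 4, d - 8)[d] ≤ 0) ∧ d = 2*k ∧ 3*store(store(store(vec, k + 1, d), d + 3, w + 9), 4, d - 8)[z] = w - 2))
The weakest precondition is ((vec[w + 1] ≥ k - 4 ↔ w ≥ 0) → ((2*d + z = -7 ↔ store(store(vec, w, d - z), 4, d - 8)[d] ≤ 0) ∧ d = 2*k ∧ 3*store(store(vec, w, d - z), 4, d - 8)[z] = w - 2)) ∧ ((¬(vec[w + 1] ≥ k - 4 ↔ w ≥ 0)) → ((2*d + z = -7 ↔ store(store(store(vec, k + 1, d), d + 3, w + 9), 4, d - 8)[d] ≤ 0) ∧ d = 2*k ∧ 3*store(store(store(vec, k + 1, d), d + 3, w + 9), 4, d - 8)[z] = w - 2)).
Check whether (vec[3] ≥ k - 4 → ((2*d + z = -7 ↔ store(store(vec, 2, d - z), 4, d - 8)[d] ≤ 0) ∧ d = 2*k ∧ 3*store(store(vec, 2, d - z), 4, d - 8)[z] = 0)) ∧ ((¬(vec[3] ≥ k - 4)) → ((2*d + z = -7 ↔ store(store(store(vec, k + 1, d), d + 3, 11), 4, d - 8)[d] ≤ 0) ∧ d = 2*k ∧ 3*store(store(store(vec, k + 1, d), d + 3, 11), 4, d - 8)[z] = 0)) ∧ w = 1 implies it.
Countermodel: at the initial state d = 4, k = 2, vec = {[-15] = 0, [1] = 5, [2] = 5, [3] = 11794, [4] = 5, [7] = 5, elsewhere 5}, w = 1, z = -15, the precondition holds but the weakest precondition fails.
Answer: invalid


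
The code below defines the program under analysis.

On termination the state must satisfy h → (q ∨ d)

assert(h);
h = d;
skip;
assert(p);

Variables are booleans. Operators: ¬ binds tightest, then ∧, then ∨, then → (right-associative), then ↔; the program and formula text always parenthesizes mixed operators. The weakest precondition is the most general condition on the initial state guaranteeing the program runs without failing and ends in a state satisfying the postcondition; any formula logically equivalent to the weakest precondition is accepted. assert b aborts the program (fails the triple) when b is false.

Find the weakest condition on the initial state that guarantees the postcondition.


Working backward. After the program, h → (q ∨ d) must hold.
Before assert p: p ∧ (h → (q ∨ d))
Before skip: p ∧ (h → (q ∨ d))
Before h := d: p ∧ (d → (q ∨ d))
Before assert h: h ∧ p ∧ (d → (q ∨ d))
Answer: WP = h ∧ p ∧ (d → (q ∨ d))


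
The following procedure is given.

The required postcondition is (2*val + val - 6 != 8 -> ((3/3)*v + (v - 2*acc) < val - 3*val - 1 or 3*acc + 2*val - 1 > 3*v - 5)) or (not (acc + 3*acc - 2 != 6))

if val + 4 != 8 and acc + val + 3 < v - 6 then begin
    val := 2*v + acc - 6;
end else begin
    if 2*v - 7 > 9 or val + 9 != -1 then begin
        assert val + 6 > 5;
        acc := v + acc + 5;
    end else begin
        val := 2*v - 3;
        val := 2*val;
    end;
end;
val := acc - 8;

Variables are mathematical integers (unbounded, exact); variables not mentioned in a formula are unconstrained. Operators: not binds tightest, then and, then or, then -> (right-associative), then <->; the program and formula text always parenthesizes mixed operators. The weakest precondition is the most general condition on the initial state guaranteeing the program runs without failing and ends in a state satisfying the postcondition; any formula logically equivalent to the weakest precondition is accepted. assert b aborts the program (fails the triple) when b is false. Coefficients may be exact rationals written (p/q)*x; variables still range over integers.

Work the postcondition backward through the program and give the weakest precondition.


Working backward. After the program, the postcondition (2*val + val - 6 != 8 -> ((3/3)*v + (v - 2*acc) < val - 3*val - 1 or 3*acc + 2*val - 1 > 3*v - 5)) or (not (acc + 3*acc - 2 != 6)) must hold; in canonical form it is (3*val != 14 -> (2*v + 2*val < 2*acc - 1 or 3*acc + 2*val > 3*v - 4)) or (not (4*acc != 8)).
Before val := acc - 8: (3*acc != 38 -> (2*v < 15 or 5*acc > 3*v + 12)) or (not (4*acc != 8))
Then branch requires (3*acc != 38 -> (2*v < 15 or 5*acc > 3*v + 12)) or (not (4*acc != 8)); else branch requires ((2*v > 16 or val != -10) -> (val > -1 and ((3*acc + 3*v != 23 -> (2*v < 15 or 5*acc + 2*v > -13)) or (not (4*acc + 4*v != -12))))) and ((not (2*v > 16 or val != -10)) -> ((3*acc != 38 -> (2*v < 15 or 5*acc > 3*v + 12)) or (not (4*acc != 8)))).
Before the if: ((val != 4 and acc + val < v - 9) -> ((3*acc != 38 -> (2*v < 15 or 5*acc > 3*v + 12)) or (not (4*acc != 8)))) and ((not (val != 4 and acc + val < v - 9)) -> (((2*v > 16 or val != -10) -> (val > -1 and ((3*acc + 3*v != 23 -> (2*v < 15 or 5*acc + 2*v > -13)) or (not (4*acc + 4*v != -12))))) and ((not (2*v > 16 or val != -10)) -> ((3*acc != 38 -> (2*v < 15 or 5*acc > 3*v + 12)) or (not (4*acc != 8))))))
Answer: WP = ((val != 4 and acc + val < v - 9) -> ((3*acc != 38 -> (2*v < 15 or 5*acc > 3*v + 12)) or (not (4*acc != 8)))) and ((not (val != 4 and acc + val < v - 9)) -> (((2*v > 16 or val != -10) -> (val > -1 and ((3*acc + 3*v != 23 -> (2*v < 15 or 5*acc + 2*v > -13)) or (not (4*acc + 4*v != -12))))) and ((not (2*v > 16 or val != -10)) -> ((3*acc != 38 -> (2*v < 15 or 5*acc > 3*v + 12)) or (not (4*acc != 8))))))


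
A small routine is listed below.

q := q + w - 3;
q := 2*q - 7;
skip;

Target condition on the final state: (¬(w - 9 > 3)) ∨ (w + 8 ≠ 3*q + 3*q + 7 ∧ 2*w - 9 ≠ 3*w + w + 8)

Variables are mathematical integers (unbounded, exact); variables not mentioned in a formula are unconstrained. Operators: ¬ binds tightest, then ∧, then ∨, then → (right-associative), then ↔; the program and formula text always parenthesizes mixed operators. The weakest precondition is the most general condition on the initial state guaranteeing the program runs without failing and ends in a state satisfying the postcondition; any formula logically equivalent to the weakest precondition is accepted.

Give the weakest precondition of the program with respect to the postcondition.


Working backward. After the program, the postcondition (¬(w - 9 > 3)) ∨ (w + 8 ≠ 3*q + 3*q + 7 ∧ 2*w - 9 ≠ 3*w + w + 8) must hold; in canonical form it is (¬(w > 12)) ∨ (w ≠ 6*q - 1 ∧ 2*w ≠ -17).
Before skip: (¬(w > 12)) ∨ (w ≠ 6*q - 1 ∧ 2*w ≠ -17)
Before q := 2*q - 7: (¬(w > 12)) ∨ (w ≠ 12*q - 43 ∧ 2*w ≠ -17)
Before q := q + w - 3: (¬(w > 12)) ∨ (12*q + 11*w ≠ 79 ∧ 2*w ≠ -17)
Answer: WP = (¬(w > 12)) ∨ (12*q + 11*w ≠ 79 ∧ 2*w ≠ -17)


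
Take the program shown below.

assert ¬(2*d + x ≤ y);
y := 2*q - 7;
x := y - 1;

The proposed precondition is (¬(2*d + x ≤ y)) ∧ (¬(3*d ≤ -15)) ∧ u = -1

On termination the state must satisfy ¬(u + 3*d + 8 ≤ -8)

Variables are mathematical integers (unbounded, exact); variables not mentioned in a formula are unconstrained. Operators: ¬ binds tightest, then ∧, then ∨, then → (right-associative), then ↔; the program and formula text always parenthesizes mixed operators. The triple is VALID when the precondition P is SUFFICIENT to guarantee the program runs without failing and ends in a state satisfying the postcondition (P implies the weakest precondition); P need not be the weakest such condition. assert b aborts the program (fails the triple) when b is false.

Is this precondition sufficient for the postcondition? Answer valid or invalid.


Working backward. After the program, the postcondition ¬(u + 3*d + 8 ≤ -8) must hold; in canonical form it is ¬(3*d + u ≤ -16).
Before x := y - 1: ¬(3*d + u ≤ -16)
Before y := 2*q - 7: ¬(3*d + u ≤ -16)
Before assert ¬(2*d + x ≤ y): (¬(2*d + x ≤ y)) ∧ (¬(3*d + u ≤ -16))
The weakest precondition is (¬(2*d + x ≤ y)) ∧ (¬(3*d + u ≤ -16)).
Check whether (¬(2*d + x ≤ y)) ∧ (¬(3*d ≤ -15)) ∧ u = -1 implies it.
Every state satisfying the precondition satisfies the weakest precondition: the implication holds.
Answer: valid


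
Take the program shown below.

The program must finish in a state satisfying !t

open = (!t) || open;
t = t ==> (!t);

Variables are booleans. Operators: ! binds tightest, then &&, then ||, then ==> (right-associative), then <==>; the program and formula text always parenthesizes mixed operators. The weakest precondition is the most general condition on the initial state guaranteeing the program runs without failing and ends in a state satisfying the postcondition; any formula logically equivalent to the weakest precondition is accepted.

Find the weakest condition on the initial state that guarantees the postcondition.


Working backward. After the program, !t must hold.
Before t := t ==> (!t): !(t ==> (!t))
Before open := (!t) || open: !(t ==> (!t))
Answer: WP = !(t ==> (!t))


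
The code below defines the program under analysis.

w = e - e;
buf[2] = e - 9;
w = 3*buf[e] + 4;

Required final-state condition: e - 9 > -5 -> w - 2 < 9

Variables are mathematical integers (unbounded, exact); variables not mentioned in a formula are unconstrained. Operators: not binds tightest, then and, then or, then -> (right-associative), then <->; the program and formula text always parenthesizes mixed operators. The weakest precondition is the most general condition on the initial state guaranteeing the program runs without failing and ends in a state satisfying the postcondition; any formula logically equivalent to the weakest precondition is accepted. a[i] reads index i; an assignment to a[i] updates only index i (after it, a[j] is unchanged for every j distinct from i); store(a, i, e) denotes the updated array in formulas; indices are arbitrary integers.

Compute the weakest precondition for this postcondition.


Working backward. After the program, the postcondition e - 9 > -5 -> w - 2 < 9 must hold; in canonical form it is e > 4 -> w < 11.
Before w := 3*buf[e] + 4: e > 4 -> 3*buf[e] < 7
Before buf[2] := e - 9: e > 4 -> 3*store(buf, 2, e - 9)[e] < 7
Before w := e - e: e > 4 -> 3*store(buf, 2, e - 9)[e] < 7
Answer: WP = e > 4 -> 3*store(buf, 2, e - 9)[e] < 7
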